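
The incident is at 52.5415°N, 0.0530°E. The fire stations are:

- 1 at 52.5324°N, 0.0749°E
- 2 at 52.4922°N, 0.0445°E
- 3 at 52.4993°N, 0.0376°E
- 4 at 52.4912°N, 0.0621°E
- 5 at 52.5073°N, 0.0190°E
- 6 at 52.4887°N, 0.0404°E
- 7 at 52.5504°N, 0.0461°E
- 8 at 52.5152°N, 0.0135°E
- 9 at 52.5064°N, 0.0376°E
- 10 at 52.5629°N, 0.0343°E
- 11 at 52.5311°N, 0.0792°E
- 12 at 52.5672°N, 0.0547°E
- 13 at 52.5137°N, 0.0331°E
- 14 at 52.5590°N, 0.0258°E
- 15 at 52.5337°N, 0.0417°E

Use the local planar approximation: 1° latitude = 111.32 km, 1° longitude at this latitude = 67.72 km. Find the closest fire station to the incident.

Distances from 52.5415°N, 0.0530°E:
1: √((-0.0091·111.32)² + (0.0219·67.72)²) = √(1.026193 + 2.199491) = 1.7960 km
2: √((-0.0493·111.32)² + (-0.0085·67.72)²) = √(30.118978 + 0.331338) = 5.5182 km
3: √((-0.0422·111.32)² + (-0.0154·67.72)²) = √(22.068423 + 1.087615) = 4.8121 km
4: √((-0.0503·111.32)² + (0.0091·67.72)²) = √(31.353236 + 0.379767) = 5.6332 km
5: √((-0.0342·111.32)² + (-0.0340·67.72)²) = √(14.494345 + 5.301414) = 4.4492 km
6: √((-0.0528·111.32)² + (-0.0126·67.72)²) = √(34.547310 + 0.728073) = 5.9393 km
7: √((0.0089·111.32)² + (-0.0069·67.72)²) = √(0.981582 + 0.218339) = 1.0954 km
8: √((-0.0263·111.32)² + (-0.0395·67.72)²) = √(8.571521 + 7.155304) = 3.9657 km
9: √((-0.0351·111.32)² + (-0.0154·67.72)²) = √(15.267243 + 1.087615) = 4.0441 km
10: √((0.0214·111.32)² + (-0.0187·67.72)²) = √(5.675106 + 1.603678) = 2.6979 km
11: √((-0.0104·111.32)² + (0.0262·67.72)²) = √(1.340334 + 3.148013) = 2.1186 km
12: √((0.0257·111.32)² + (0.0017·67.72)²) = √(8.184886 + 0.013254) = 2.8632 km
13: √((-0.0278·111.32)² + (-0.0199·67.72)²) = √(9.577143 + 1.816101) = 3.3754 km
14: √((0.0175·111.32)² + (-0.0272·67.72)²) = √(3.795094 + 3.392905) = 2.6810 km
15: √((-0.0078·111.32)² + (-0.0113·67.72)²) = √(0.753938 + 0.585586) = 1.1574 km
Minimum: 7 at 1.0954 km.

7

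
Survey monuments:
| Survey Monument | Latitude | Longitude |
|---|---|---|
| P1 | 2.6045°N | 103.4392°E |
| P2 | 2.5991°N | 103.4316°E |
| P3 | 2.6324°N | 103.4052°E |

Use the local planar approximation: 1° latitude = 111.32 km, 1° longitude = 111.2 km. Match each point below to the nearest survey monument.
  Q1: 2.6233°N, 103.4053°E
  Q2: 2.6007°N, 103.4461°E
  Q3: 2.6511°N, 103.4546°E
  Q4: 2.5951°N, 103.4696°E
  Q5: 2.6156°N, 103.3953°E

Q1→P3; Q2→P1; Q3→P1; Q4→P1; Q5→P3

Q1 at 2.6233°N, 103.4053°E:
  P1: 4.3117 km
  P2: 3.9762 km
  P3: 1.0131 km
  → nearest: P3 (1.0131 km)
Q2 at 2.6007°N, 103.4461°E:
  P1: 0.8762 km
  P2: 1.6222 km
  P3: 5.7565 km
  → nearest: P1 (0.8762 km)
Q3 at 2.6511°N, 103.4546°E:
  P1: 5.4629 km
  P2: 6.3285 km
  P3: 5.8745 km
  → nearest: P1 (5.4629 km)
Q4 at 2.5951°N, 103.4696°E:
  P1: 3.5387 km
  P2: 4.2490 km
  P3: 8.2780 km
  → nearest: P1 (3.5387 km)
Q5 at 2.6156°N, 103.3953°E:
  P1: 5.0356 km
  P2: 4.4348 km
  P3: 2.1701 km
  → nearest: P3 (2.1701 km)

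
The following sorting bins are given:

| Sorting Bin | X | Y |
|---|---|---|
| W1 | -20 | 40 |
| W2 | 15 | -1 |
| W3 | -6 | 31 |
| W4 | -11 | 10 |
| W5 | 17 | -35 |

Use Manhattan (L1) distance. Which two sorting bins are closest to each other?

Pairwise distances:
W1–W2: 76
W1–W3: 23
W1–W4: 39
W1–W5: 112
W2–W3: 53
W2–W4: 37
W2–W5: 36
W3–W4: 26
W3–W5: 89
W4–W5: 73
Closest pair: W1–W3 at 23.

W1 and W3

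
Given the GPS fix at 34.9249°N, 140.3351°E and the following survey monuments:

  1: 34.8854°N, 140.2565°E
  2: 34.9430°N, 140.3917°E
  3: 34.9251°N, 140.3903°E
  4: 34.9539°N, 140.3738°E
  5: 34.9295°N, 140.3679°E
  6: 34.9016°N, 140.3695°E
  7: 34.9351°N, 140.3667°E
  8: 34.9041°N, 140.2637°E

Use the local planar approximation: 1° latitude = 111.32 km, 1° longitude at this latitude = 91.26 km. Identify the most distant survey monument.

1

Distances from 34.9249°N, 140.3351°E:
1: 8.4135 km
2: 5.5444 km
3: 5.0376 km
4: 4.7849 km
5: 3.0368 km
6: 4.0722 km
7: 3.0993 km
8: 6.9151 km
Maximum: 1 at 8.4135 km.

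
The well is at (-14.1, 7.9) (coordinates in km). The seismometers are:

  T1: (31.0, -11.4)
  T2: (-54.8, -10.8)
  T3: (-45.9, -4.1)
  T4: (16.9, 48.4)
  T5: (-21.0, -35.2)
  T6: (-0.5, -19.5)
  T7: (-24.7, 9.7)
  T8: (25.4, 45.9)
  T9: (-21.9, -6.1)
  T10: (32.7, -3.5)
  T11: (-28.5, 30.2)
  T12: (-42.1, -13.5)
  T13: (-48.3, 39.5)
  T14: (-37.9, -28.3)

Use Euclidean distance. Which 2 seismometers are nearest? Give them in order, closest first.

T7, T9

Distances from (-14.1, 7.9):
T1: √((45.1)² + (-19.3)²) = √(2034.010 + 372.490) = 49.1 km
T2: √((-40.7)² + (-18.7)²) = √(1656.490 + 349.690) = 44.8 km
T3: √((-31.8)² + (-12.0)²) = √(1011.240 + 144.000) = 34.0 km
T4: √((31.0)² + (40.5)²) = √(961.000 + 1640.250) = 51.0 km
T5: √((-6.9)² + (-43.1)²) = √(47.610 + 1857.610) = 43.6 km
T6: √((13.6)² + (-27.4)²) = √(184.960 + 750.760) = 30.6 km
T7: √((-10.6)² + (1.8)²) = √(112.360 + 3.240) = 10.8 km
T8: √((39.5)² + (38.0)²) = √(1560.250 + 1444.000) = 54.8 km
T9: √((-7.8)² + (-14.0)²) = √(60.840 + 196.000) = 16.0 km
T10: √((46.8)² + (-11.4)²) = √(2190.240 + 129.960) = 48.2 km
T11: √((-14.4)² + (22.3)²) = √(207.360 + 497.290) = 26.5 km
T12: √((-28.0)² + (-21.4)²) = √(784.000 + 457.960) = 35.2 km
T13: √((-34.2)² + (31.6)²) = √(1169.640 + 998.560) = 46.6 km
T14: √((-23.8)² + (-36.2)²) = √(566.440 + 1310.440) = 43.3 km
Sorted: T7 (10.8 km) < T9 (16.0 km) < T11 (26.5 km) < T6 (30.6 km) < …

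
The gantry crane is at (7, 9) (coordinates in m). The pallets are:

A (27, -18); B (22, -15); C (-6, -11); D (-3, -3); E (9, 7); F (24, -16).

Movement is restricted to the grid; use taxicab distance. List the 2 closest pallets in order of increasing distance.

E, D

Distances from (7, 9):
A: |20| + |-27| = 20 + 27 = 47 m
B: |15| + |-24| = 15 + 24 = 39 m
C: |-13| + |-20| = 13 + 20 = 33 m
D: |-10| + |-12| = 10 + 12 = 22 m
E: |2| + |-2| = 2 + 2 = 4 m
F: |17| + |-25| = 17 + 25 = 42 m
Sorted: E (4 m) < D (22 m) < C (33 m) < B (39 m) < …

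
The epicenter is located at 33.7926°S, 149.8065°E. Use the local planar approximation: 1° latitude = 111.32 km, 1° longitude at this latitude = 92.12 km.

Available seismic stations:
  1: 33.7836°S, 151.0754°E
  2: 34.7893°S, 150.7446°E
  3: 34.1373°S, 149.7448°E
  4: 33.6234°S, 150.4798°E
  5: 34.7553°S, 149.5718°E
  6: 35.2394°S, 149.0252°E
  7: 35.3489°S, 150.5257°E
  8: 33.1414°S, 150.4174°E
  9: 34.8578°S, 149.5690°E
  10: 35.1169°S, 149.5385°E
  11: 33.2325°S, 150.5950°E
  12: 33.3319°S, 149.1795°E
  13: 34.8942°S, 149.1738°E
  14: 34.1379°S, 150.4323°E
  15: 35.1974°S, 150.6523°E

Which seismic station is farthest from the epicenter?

7

Distances from 33.7926°S, 149.8065°E:
1: 116.8954 km
2: 140.6361 km
3: 38.7907 km
4: 64.8213 km
5: 109.3269 km
6: 176.4080 km
7: 185.4833 km
8: 91.7716 km
9: 120.5795 km
10: 149.4740 km
11: 95.7269 km
12: 77.2418 km
13: 135.7763 km
14: 69.2886 km
15: 174.7175 km
Maximum: 7 at 185.4833 km.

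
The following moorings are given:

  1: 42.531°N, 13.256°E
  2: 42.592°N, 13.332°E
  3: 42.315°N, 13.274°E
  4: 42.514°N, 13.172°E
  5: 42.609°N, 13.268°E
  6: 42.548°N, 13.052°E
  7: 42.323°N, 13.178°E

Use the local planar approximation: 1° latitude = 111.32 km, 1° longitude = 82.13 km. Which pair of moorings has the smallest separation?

2 and 5

Pairwise distances:
2–5: 5.587 km
1–4: 7.154 km
3–7: 7.935 km
1–5: 8.739 km
1–2: 9.223 km
4–6: 10.557 km
4–5: 13.191 km
2–4: 15.750 km
1–6: 16.861 km
5–6: 18.995 km
4–7: 21.268 km
2–6: 23.512 km
3–4: 23.684 km
1–7: 24.024 km
1–3: 24.091 km
6–7: 27.101 km
2–3: 31.201 km
3–6: 31.705 km
2–7: 32.507 km
5–7: 32.684 km
3–5: 32.732 km
Closest pair: 2–5 at 5.587 km.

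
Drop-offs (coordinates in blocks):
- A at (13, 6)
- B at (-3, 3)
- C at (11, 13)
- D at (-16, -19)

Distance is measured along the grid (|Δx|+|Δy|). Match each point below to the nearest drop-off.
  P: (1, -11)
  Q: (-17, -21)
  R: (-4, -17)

P→B; Q→D; R→D

P at (1, -11):
  A: |12| + |17| = 12 + 17 = 29 blocks
  B: |-4| + |14| = 4 + 14 = 18 blocks
  C: |10| + |24| = 10 + 24 = 34 blocks
  D: |-17| + |-8| = 17 + 8 = 25 blocks
  → nearest: B (18 blocks)
Q at (-17, -21):
  A: |30| + |27| = 30 + 27 = 57 blocks
  B: |14| + |24| = 14 + 24 = 38 blocks
  C: |28| + |34| = 28 + 34 = 62 blocks
  D: |1| + |2| = 1 + 2 = 3 blocks
  → nearest: D (3 blocks)
R at (-4, -17):
  A: |17| + |23| = 17 + 23 = 40 blocks
  B: |1| + |20| = 1 + 20 = 21 blocks
  C: |15| + |30| = 15 + 30 = 45 blocks
  D: |-12| + |-2| = 12 + 2 = 14 blocks
  → nearest: D (14 blocks)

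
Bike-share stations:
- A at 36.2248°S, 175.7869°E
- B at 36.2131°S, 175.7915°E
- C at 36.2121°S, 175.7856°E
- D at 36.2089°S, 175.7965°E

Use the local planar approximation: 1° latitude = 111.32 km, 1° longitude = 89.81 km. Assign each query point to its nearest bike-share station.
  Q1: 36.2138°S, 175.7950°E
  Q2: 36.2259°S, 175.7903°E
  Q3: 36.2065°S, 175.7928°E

Q1 at 36.2138°S, 175.7950°E:
  A: √((-0.0110·111.32)² + (-0.0081·89.81)²) = √(1.499449 + 0.529200) = 1.4243 km
  B: √((0.0007·111.32)² + (-0.0035·89.81)²) = √(0.006072 + 0.098806) = 0.3238 km
  C: √((0.0017·111.32)² + (-0.0094·89.81)²) = √(0.035813 + 0.712697) = 0.8652 km
  D: √((0.0049·111.32)² + (0.0015·89.81)²) = √(0.297535 + 0.018148) = 0.5619 km
  → nearest: B (0.3238 km)
Q2 at 36.2259°S, 175.7903°E:
  A: √((0.0011·111.32)² + (-0.0034·89.81)²) = √(0.014994 + 0.093241) = 0.3290 km
  B: √((0.0128·111.32)² + (0.0012·89.81)²) = √(2.030329 + 0.011615) = 1.4290 km
  C: √((0.0138·111.32)² + (-0.0047·89.81)²) = √(2.359960 + 0.178174) = 1.5932 km
  D: √((0.0170·111.32)² + (0.0062·89.81)²) = √(3.581329 + 0.310051) = 1.9727 km
  → nearest: A (0.3290 km)
Q3 at 36.2065°S, 175.7928°E:
  A: √((-0.0183·111.32)² + (-0.0059·89.81)²) = √(4.150005 + 0.280772) = 2.1049 km
  B: √((-0.0066·111.32)² + (-0.0013·89.81)²) = √(0.539802 + 0.013631) = 0.7439 km
  C: √((-0.0056·111.32)² + (-0.0072·89.81)²) = √(0.388618 + 0.418133) = 0.8982 km
  D: √((-0.0024·111.32)² + (0.0037·89.81)²) = √(0.071379 + 0.110421) = 0.4264 km
  → nearest: D (0.4264 km)

Q1→B; Q2→A; Q3→D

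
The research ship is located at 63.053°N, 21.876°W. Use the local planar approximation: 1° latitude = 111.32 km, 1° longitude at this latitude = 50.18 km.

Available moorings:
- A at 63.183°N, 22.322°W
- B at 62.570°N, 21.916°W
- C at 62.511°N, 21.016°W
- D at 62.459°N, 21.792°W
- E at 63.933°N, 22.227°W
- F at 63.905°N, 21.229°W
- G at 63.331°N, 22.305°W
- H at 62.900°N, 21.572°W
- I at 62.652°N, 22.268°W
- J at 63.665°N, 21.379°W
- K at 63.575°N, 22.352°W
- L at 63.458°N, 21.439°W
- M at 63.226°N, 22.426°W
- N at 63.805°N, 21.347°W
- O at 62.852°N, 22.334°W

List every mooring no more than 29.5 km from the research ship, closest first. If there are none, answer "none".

H, A

Distances from 63.053°N, 21.876°W:
A: 26.652 km
B: 53.805 km
C: 74.180 km
D: 66.258 km
E: 99.532 km
F: 100.248 km
G: 37.698 km
H: 22.865 km
I: 48.781 km
J: 72.549 km
K: 62.827 km
L: 50.135 km
M: 33.654 km
N: 87.821 km
O: 32.076 km
Threshold 29.5 km: H (22.865 km), A (26.652 km) are within range.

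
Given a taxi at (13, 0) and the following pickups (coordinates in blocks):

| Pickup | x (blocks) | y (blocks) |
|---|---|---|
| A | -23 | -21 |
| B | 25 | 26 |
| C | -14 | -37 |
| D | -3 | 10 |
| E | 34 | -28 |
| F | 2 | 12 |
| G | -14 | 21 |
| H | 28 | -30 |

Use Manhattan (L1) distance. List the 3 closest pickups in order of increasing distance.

Distances from (13, 0):
A: 57 blocks
B: 38 blocks
C: 64 blocks
D: 26 blocks
E: 49 blocks
F: 23 blocks
G: 48 blocks
H: 45 blocks
Sorted: F (23 blocks) < D (26 blocks) < B (38 blocks) < H (45 blocks) < G (48 blocks) < …

F, D, B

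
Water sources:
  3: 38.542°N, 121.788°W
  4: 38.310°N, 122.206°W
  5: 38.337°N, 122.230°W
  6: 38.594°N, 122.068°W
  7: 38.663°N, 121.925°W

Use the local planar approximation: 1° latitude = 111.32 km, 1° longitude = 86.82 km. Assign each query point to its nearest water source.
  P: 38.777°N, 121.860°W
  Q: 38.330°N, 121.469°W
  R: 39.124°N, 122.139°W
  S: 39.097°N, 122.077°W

P→7; Q→3; R→7; S→7

P at 38.777°N, 121.860°W:
  3: √((-0.235·111.32)² + (0.072·86.82)²) = √(684.35606 + 39.07550) = 26.897 km
  4: √((-0.467·111.32)² + (-0.346·86.82)²) = √(2702.58994 + 902.38478) = 60.041 km
  5: √((-0.440·111.32)² + (-0.370·86.82)²) = √(2399.11877 + 1031.91283) = 58.575 km
  6: √((-0.183·111.32)² + (-0.208·86.82)²) = √(415.00046 + 326.11159) = 27.223 km
  7: √((-0.114·111.32)² + (-0.065·86.82)²) = √(161.04828 + 31.84683) = 13.889 km
  → nearest: 7 (13.889 km)
Q at 38.330°N, 121.469°W:
  3: √((0.212·111.32)² + (-0.319·86.82)²) = √(556.95245 + 767.04515) = 36.387 km
  4: √((-0.020·111.32)² + (-0.737·86.82)²) = √(4.95686 + 4094.25171) = 64.025 km
  5: √((0.007·111.32)² + (-0.761·86.82)²) = √(0.60721 + 4365.24754) = 66.075 km
  6: √((0.264·111.32)² + (-0.599·86.82)²) = √(863.68276 + 2704.53875) = 59.735 km
  7: √((0.333·111.32)² + (-0.456·86.82)²) = √(1374.15228 + 1567.36177) = 54.236 km
  → nearest: 3 (36.387 km)
R at 39.124°N, 122.139°W:
  3: √((-0.582·111.32)² + (0.351·86.82)²) = √(4197.51604 + 928.65371) = 71.597 km
  4: √((-0.814·111.32)² + (-0.067·86.82)²) = √(8210.98399 + 33.83679) = 90.801 km
  5: √((-0.787·111.32)² + (-0.091·86.82)²) = √(7675.30885 + 62.41980) = 87.964 km
  6: √((-0.530·111.32)² + (0.071·86.82)²) = √(3480.95280 + 37.99761) = 59.321 km
  7: √((-0.461·111.32)² + (0.214·86.82)²) = √(2633.59049 + 345.19708) = 54.578 km
  → nearest: 7 (54.578 km)
S at 39.097°N, 122.077°W:
  3: √((-0.555·111.32)² + (0.289·86.82)²) = √(3817.08966 + 629.55728) = 66.683 km
  4: √((-0.787·111.32)² + (-0.129·86.82)²) = √(7675.30885 + 125.43507) = 88.322 km
  5: √((-0.760·111.32)² + (-0.153·86.82)²) = √(7157.70145 + 176.45031) = 85.640 km
  6: √((-0.503·111.32)² + (0.009·86.82)²) = √(3135.32356 + 0.61055) = 55.999 km
  7: √((-0.434·111.32)² + (0.152·86.82)²) = √(2334.13437 + 174.15131) = 50.083 km
  → nearest: 7 (50.083 km)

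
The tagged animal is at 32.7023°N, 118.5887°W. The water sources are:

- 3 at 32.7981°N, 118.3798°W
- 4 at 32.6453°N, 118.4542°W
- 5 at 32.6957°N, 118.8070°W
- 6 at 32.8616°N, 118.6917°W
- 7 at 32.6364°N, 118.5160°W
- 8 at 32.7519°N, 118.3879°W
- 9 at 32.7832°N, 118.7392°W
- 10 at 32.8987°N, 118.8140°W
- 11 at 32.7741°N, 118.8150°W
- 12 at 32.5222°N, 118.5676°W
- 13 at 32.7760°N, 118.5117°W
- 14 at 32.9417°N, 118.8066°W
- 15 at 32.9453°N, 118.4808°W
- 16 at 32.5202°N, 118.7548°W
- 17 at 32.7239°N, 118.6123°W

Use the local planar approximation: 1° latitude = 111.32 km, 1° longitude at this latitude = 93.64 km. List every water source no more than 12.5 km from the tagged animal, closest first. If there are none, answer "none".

17, 7, 13

Distances from 32.7023°N, 118.5887°W:
3: 22.2796 km
4: 14.1027 km
5: 20.4548 km
6: 20.1865 km
7: 10.0080 km
8: 19.5968 km
9: 16.7246 km
10: 30.3824 km
11: 22.6480 km
12: 20.1459 km
13: 10.9224 km
14: 33.5642 km
15: 28.8761 km
16: 25.5508 km
17: 3.2658 km
Threshold 12.5 km: 17 (3.2658 km), 7 (10.0080 km), 13 (10.9224 km) are within range.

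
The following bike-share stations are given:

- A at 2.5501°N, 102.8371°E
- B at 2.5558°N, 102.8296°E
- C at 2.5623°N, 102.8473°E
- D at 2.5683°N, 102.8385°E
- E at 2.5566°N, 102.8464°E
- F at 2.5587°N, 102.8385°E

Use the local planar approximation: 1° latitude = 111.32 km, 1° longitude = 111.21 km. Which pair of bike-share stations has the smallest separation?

Pairwise distances:
A–B: 1.0480 km
A–C: 1.7695 km
A–D: 2.0320 km
A–E: 1.2622 km
A–F: 0.9699 km
B–C: 2.0972 km
B–D: 1.7076 km
B–E: 1.8704 km
B–F: 1.0411 km
C–D: 1.1848 km
C–E: 0.6424 km
C–F: 1.0575 km
D–E: 1.5711 km
D–F: 1.0687 km
E–F: 0.9091 km
Closest pair: C–E at 0.6424 km.

C and E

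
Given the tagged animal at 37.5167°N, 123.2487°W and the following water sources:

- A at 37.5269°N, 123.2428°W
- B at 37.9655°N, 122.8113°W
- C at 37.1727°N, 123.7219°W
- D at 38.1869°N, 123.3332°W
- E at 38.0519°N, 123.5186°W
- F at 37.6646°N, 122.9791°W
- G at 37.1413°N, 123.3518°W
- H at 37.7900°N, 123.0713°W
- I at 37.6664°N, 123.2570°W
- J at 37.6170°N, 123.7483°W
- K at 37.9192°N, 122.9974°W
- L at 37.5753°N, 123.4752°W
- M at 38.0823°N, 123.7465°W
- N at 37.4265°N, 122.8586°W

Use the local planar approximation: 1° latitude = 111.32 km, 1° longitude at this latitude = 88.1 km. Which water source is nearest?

A

Distances from 37.5167°N, 123.2487°W:
A: √((0.0102·111.32)² + (0.0059·88.1)²) = √(1.289278 + 0.270182) = 1.2488 km
B: √((0.4488·111.32)² + (0.4374·88.1)²) = √(2496.043167 + 1484.941601) = 63.0950 km
C: √((-0.3440·111.32)² + (-0.4732·88.1)²) = √(1466.436563 + 1737.966051) = 56.6074 km
D: √((0.6702·111.32)² + (-0.0845·88.1)²) = √(5566.154313 + 55.419836) = 74.9772 km
E: √((0.5352·111.32)² + (-0.2699·88.1)²) = √(3549.593373 + 565.402320) = 64.1482 km
F: √((0.1479·111.32)² + (0.2696·88.1)²) = √(271.070804 + 564.146103) = 28.9001 km
G: √((-0.3754·111.32)² + (-0.1031·88.1)²) = √(1746.364650 + 82.502887) = 42.7653 km
H: √((0.2733·111.32)² + (0.1774·88.1)²) = √(925.604929 + 244.263766) = 34.2033 km
I: √((0.1497·111.32)² + (-0.0083·88.1)²) = √(277.709026 + 0.534697) = 16.6806 km
J: √((0.1003·111.32)² + (-0.4996·88.1)²) = √(124.666068 + 1937.299098) = 45.4089 km
K: √((0.4025·111.32)² + (0.2513·88.1)²) = √(2007.604520 + 490.158789) = 49.9776 km
L: √((0.0586·111.32)² + (-0.2265·88.1)²) = √(42.554121 + 398.188057) = 20.9939 km
M: √((0.5656·111.32)² + (-0.4978·88.1)²) = √(3964.287991 + 1923.364524) = 76.7310 km
N: √((-0.0902·111.32)² + (0.3901·88.1)²) = √(100.822966 + 1181.146364) = 35.8046 km
Minimum: A at 1.2488 km.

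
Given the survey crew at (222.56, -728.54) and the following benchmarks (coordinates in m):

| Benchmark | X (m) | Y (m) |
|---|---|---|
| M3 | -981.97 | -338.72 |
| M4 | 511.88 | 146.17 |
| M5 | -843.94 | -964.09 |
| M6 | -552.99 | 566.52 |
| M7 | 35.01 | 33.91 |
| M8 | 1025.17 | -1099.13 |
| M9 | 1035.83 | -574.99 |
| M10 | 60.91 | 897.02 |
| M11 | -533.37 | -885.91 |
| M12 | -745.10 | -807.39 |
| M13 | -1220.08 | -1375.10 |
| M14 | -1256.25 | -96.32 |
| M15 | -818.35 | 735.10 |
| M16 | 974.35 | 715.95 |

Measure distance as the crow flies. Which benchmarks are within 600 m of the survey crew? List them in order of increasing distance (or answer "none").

Distances from (222.56, -728.54):
M3: √((-1204.53)² + (389.82)²) = √(1450892.5209 + 151959.6324) = 1266.04 m
M4: √((289.32)² + (874.71)²) = √(83706.0624 + 765117.5841) = 921.32 m
M5: √((-1066.50)² + (-235.55)²) = √(1137422.2500 + 55483.8025) = 1092.20 m
M6: √((-775.55)² + (1295.06)²) = √(601477.8025 + 1677180.4036) = 1509.52 m
M7: √((-187.55)² + (762.45)²) = √(35175.0025 + 581330.0025) = 785.18 m
M8: √((802.61)² + (-370.59)²) = √(644182.8121 + 137336.9481) = 884.04 m
M9: √((813.27)² + (153.55)²) = √(661408.0929 + 23577.6025) = 827.64 m
M10: √((-161.65)² + (1625.56)²) = √(26130.7225 + 2642445.3136) = 1633.58 m
M11: √((-755.93)² + (-157.37)²) = √(571430.1649 + 24765.3169) = 772.14 m
M12: √((-967.66)² + (-78.85)²) = √(936365.8756 + 6217.3225) = 970.87 m
M13: √((-1442.64)² + (-646.56)²) = √(2081210.1696 + 418039.8336) = 1580.90 m
M14: √((-1478.81)² + (632.22)²) = √(2186879.0161 + 399702.1284) = 1608.29 m
M15: √((-1040.91)² + (1463.64)²) = √(1083493.6281 + 2142242.0496) = 1796.03 m
M16: √((751.79)² + (1444.49)²) = √(565188.2041 + 2086551.3601) = 1628.42 m
Threshold 600 m: none within range.

none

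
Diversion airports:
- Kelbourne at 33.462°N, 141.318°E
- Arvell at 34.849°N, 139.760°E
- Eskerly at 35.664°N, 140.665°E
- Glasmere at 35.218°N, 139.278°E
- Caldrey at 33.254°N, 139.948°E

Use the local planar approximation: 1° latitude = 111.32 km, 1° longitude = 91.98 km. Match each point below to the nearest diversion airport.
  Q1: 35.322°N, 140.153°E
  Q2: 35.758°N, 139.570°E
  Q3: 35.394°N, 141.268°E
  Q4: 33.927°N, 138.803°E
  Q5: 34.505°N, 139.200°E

Q1 at 35.322°N, 140.153°E:
  Kelbourne: √((-1.860·111.32)² + (1.165·91.98)²) = √(42871.85585 + 11482.55835) = 233.140 km
  Arvell: √((-0.473·111.32)² + (-0.393·91.98)²) = √(2772.48163 + 1306.68803) = 63.868 km
  Eskerly: √((0.342·111.32)² + (0.512·91.98)²) = √(1449.43454 + 2217.82223) = 60.558 km
  Glasmere: √((-0.104·111.32)² + (-0.875·91.98)²) = √(134.03341 + 6477.43281) = 81.311 km
  Caldrey: √((-2.068·111.32)² + (-0.205·91.98)²) = √(52996.53360 + 355.54496) = 230.981 km
  → nearest: Eskerly (60.558 km)
Q2 at 35.758°N, 139.570°E:
  Kelbourne: √((-2.296·111.32)² + (1.748·91.98)²) = √(65326.61615 + 25850.54282) = 301.956 km
  Arvell: √((-0.909·111.32)² + (0.190·91.98)²) = √(10239.39181 + 305.41757) = 102.688 km
  Eskerly: √((-0.094·111.32)² + (1.095·91.98)²) = √(109.49697 + 10144.13567) = 101.260 km
  Glasmere: √((-0.540·111.32)² + (-0.292·91.98)²) = √(3613.54872 + 721.36076) = 65.840 km
  Caldrey: √((-2.504·111.32)² + (0.378·91.98)²) = √(77698.93112 + 1208.84442) = 280.905 km
  → nearest: Glasmere (65.840 km)
Q3 at 35.394°N, 141.268°E:
  Kelbourne: √((-1.932·111.32)² + (0.050·91.98)²) = √(46255.20813 + 21.15080) = 215.119 km
  Arvell: √((-0.545·111.32)² + (-1.508·91.98)²) = √(3680.77610 + 19239.31005) = 151.394 km
  Eskerly: √((0.270·111.32)² + (-0.603·91.98)²) = √(903.38718 + 3076.24864) = 63.084 km
  Glasmere: √((-0.176·111.32)² + (-1.990·91.98)²) = √(383.85900 + 33503.71482) = 184.086 km
  Caldrey: √((-2.140·111.32)² + (-1.320·91.98)²) = √(56751.05534 + 14741.26226) = 267.380 km
  → nearest: Eskerly (63.084 km)
Q4 at 33.927°N, 138.803°E:
  Kelbourne: √((-0.465·111.32)² + (2.515·91.98)²) = √(2679.49099 + 53513.43010) = 237.050 km
  Arvell: √((0.922·111.32)² + (0.957·91.98)²) = √(10534.36198 + 7748.37598) = 135.214 km
  Eskerly: √((1.737·111.32)² + (1.862·91.98)²) = √(37389.18789 + 29332.30308) = 258.305 km
  Glasmere: √((1.291·111.32)² + (0.475·91.98)²) = √(20653.74829 + 1908.85979) = 150.209 km
  Caldrey: √((-0.673·111.32)² + (1.145·91.98)²) = √(5612.76067 + 11091.69155) = 129.246 km
  → nearest: Caldrey (129.246 km)
Q5 at 34.505°N, 139.200°E:
  Kelbourne: √((-1.043·111.32)² + (2.118·91.98)²) = √(13480.77972 + 37952.35433) = 226.789 km
  Arvell: √((0.344·111.32)² + (0.560·91.98)²) = √(1466.43656 + 2653.15648) = 64.184 km
  Eskerly: √((1.159·111.32)² + (1.465·91.98)²) = √(16646.12944 + 18157.75115) = 186.558 km
  Glasmere: √((0.713·111.32)² + (0.078·91.98)²) = √(6299.78104 + 51.47259) = 79.695 km
  Caldrey: √((-1.251·111.32)² + (0.748·91.98)²) = √(19393.71525 + 4733.58311) = 155.330 km
  → nearest: Arvell (64.184 km)

Q1→Eskerly; Q2→Glasmere; Q3→Eskerly; Q4→Caldrey; Q5→Arvell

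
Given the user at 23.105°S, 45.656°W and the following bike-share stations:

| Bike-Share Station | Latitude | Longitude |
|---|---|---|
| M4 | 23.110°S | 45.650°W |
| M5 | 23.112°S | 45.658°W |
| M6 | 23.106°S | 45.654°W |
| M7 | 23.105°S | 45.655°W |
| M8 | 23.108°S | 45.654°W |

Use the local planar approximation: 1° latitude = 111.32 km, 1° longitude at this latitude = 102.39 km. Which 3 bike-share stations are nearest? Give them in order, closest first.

Distances from 23.105°S, 45.656°W:
M4: 0.829 km
M5: 0.806 km
M6: 0.233 km
M7: 0.102 km
M8: 0.392 km
Sorted: M7 (0.102 km) < M6 (0.233 km) < M8 (0.392 km) < M5 (0.806 km) < M4 (0.829 km)

M7, M6, M8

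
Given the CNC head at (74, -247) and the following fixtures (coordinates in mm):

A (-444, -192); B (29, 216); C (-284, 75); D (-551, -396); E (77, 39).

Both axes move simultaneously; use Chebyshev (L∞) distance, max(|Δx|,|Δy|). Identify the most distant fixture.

Distances from (74, -247):
A: max(|-518|, |55|) = 518 mm
B: max(|-45|, |463|) = 463 mm
C: max(|-358|, |322|) = 358 mm
D: max(|-625|, |-149|) = 625 mm
E: max(|3|, |286|) = 286 mm
Maximum: D at 625 mm.

D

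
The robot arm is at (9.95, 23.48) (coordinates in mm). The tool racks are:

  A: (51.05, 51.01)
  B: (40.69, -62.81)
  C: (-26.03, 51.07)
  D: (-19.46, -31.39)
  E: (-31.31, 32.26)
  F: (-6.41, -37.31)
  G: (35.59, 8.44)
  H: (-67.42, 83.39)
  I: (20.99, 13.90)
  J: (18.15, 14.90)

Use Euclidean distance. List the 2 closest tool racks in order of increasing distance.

Distances from (9.95, 23.48):
A: √((41.10)² + (27.53)²) = √(1689.2100 + 757.9009) = 49.47 mm
B: √((30.74)² + (-86.29)²) = √(944.9476 + 7445.9641) = 91.60 mm
C: √((-35.98)² + (27.59)²) = √(1294.5604 + 761.2081) = 45.34 mm
D: √((-29.41)² + (-54.87)²) = √(864.9481 + 3010.7169) = 62.25 mm
E: √((-41.26)² + (8.78)²) = √(1702.3876 + 77.0884) = 42.18 mm
F: √((-16.36)² + (-60.79)²) = √(267.6496 + 3695.4241) = 62.95 mm
G: √((25.64)² + (-15.04)²) = √(657.4096 + 226.2016) = 29.73 mm
H: √((-77.37)² + (59.91)²) = √(5986.1169 + 3589.2081) = 97.85 mm
I: √((11.04)² + (-9.58)²) = √(121.8816 + 91.7764) = 14.62 mm
J: √((8.20)² + (-8.58)²) = √(67.2400 + 73.6164) = 11.87 mm
Sorted: J (11.87 mm) < I (14.62 mm) < G (29.73 mm) < E (42.18 mm) < …

J, I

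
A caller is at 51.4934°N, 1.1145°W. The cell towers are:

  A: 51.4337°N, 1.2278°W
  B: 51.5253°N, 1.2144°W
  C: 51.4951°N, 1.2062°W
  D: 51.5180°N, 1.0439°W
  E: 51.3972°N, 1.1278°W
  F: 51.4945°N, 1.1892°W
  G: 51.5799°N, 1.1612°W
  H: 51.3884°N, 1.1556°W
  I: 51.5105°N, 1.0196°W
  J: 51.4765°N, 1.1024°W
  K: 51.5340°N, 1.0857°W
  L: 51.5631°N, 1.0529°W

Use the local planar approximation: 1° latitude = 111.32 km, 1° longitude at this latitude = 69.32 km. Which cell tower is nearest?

Distances from 51.4934°N, 1.1145°W:
A: 10.2884 km
B: 7.7825 km
C: 6.3595 km
D: 5.6081 km
E: 10.7486 km
F: 5.1797 km
G: 10.1588 km
H: 12.0308 km
I: 6.8483 km
J: 2.0598 km
K: 4.9409 km
L: 8.8564 km
Minimum: J at 2.0598 km.

J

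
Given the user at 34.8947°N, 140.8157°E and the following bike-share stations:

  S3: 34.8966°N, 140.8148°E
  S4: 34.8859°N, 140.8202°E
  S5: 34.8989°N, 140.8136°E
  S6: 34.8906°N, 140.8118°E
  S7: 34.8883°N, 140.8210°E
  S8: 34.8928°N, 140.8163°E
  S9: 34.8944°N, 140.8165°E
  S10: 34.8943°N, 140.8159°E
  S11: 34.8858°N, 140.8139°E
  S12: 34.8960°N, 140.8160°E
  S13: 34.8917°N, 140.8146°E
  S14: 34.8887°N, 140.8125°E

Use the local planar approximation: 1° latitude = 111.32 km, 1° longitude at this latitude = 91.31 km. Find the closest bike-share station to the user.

Distances from 34.8947°N, 140.8157°E:
S3: √((0.0019·111.32)² + (-0.0009·91.31)²) = √(0.044736 + 0.006753) = 0.2269 km
S4: √((-0.0088·111.32)² + (0.0045·91.31)²) = √(0.959648 + 0.168835) = 1.0623 km
S5: √((0.0042·111.32)² + (-0.0021·91.31)²) = √(0.218597 + 0.036768) = 0.5053 km
S6: √((-0.0041·111.32)² + (-0.0039·91.31)²) = √(0.208312 + 0.126814) = 0.5789 km
S7: √((-0.0064·111.32)² + (0.0053·91.31)²) = √(0.507582 + 0.234201) = 0.8613 km
S8: √((-0.0019·111.32)² + (0.0006·91.31)²) = √(0.044736 + 0.003002) = 0.2185 km
S9: √((-0.0003·111.32)² + (0.0008·91.31)²) = √(0.001115 + 0.005336) = 0.0803 km
S10: √((-0.0004·111.32)² + (0.0002·91.31)²) = √(0.001983 + 0.000334) = 0.0481 km
S11: √((-0.0089·111.32)² + (-0.0018·91.31)²) = √(0.981582 + 0.027014) = 1.0043 km
S12: √((0.0013·111.32)² + (0.0003·91.31)²) = √(0.020943 + 0.000750) = 0.1473 km
S13: √((-0.0030·111.32)² + (-0.0011·91.31)²) = √(0.111529 + 0.010088) = 0.3487 km
S14: √((-0.0060·111.32)² + (-0.0032·91.31)²) = √(0.446117 + 0.085376) = 0.7290 km
Minimum: S10 at 0.0481 km.

S10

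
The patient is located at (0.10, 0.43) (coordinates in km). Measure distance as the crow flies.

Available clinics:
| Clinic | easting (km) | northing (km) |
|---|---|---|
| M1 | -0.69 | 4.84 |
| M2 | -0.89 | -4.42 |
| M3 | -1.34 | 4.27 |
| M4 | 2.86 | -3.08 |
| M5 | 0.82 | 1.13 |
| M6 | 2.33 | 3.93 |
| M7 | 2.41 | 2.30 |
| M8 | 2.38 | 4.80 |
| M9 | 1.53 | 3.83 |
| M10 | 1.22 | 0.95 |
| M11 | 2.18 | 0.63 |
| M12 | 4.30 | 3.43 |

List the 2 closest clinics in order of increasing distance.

M5, M10

Distances from (0.10, 0.43):
M1: 4.48 km
M2: 4.95 km
M3: 4.10 km
M4: 4.47 km
M5: 1.00 km
M6: 4.15 km
M7: 2.97 km
M8: 4.93 km
M9: 3.69 km
M10: 1.23 km
M11: 2.09 km
M12: 5.16 km
Sorted: M5 (1.00 km) < M10 (1.23 km) < M11 (2.09 km) < M7 (2.97 km) < …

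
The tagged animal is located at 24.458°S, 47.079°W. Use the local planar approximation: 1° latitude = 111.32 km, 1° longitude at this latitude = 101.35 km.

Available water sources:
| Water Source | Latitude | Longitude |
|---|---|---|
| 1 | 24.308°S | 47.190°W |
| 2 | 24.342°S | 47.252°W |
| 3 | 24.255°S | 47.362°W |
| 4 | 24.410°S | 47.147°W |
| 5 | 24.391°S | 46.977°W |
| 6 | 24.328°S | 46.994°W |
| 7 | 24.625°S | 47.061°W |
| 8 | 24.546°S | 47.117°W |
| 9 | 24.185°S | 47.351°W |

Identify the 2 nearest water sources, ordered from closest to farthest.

Distances from 24.458°S, 47.079°W:
1: 20.134 km
2: 21.776 km
3: 36.515 km
4: 8.721 km
5: 12.747 km
6: 16.842 km
7: 18.680 km
8: 10.526 km
9: 41.031 km
Sorted: 4 (8.721 km) < 8 (10.526 km) < 5 (12.747 km) < 6 (16.842 km) < …

4, 8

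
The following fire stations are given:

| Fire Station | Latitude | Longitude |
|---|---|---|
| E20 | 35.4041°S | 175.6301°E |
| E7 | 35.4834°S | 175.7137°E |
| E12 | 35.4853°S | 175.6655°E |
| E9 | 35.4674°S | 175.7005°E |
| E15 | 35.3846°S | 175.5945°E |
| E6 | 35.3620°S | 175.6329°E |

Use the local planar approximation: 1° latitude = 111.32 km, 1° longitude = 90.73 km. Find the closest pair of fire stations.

Pairwise distances:
E20–E7: √((-0.0793·111.32)² + (0.0836·90.73)²) = √(77.927864 + 57.532650) = 11.6388 km
E20–E12: √((-0.0812·111.32)² + (0.0354·90.73)²) = √(81.706847 + 10.315929) = 9.5929 km
E20–E9: √((-0.0633·111.32)² + (0.0704·90.73)²) = √(49.653951 + 40.798777) = 9.5107 km
E20–E15: √((0.0195·111.32)² + (-0.0356·90.73)²) = √(4.712112 + 10.432822) = 3.8916 km
E20–E6: √((0.0421·111.32)² + (0.0028·90.73)²) = √(21.963957 + 0.064538) = 4.6935 km
E7–E12: √((-0.0019·111.32)² + (-0.0482·90.73)²) = √(0.044736 + 19.124756) = 4.3783 km
E7–E9: √((0.0160·111.32)² + (-0.0132·90.73)²) = √(3.172388 + 1.434332) = 2.1463 km
E7–E15: √((0.0988·111.32)² + (-0.1192·90.73)²) = √(120.965155 + 116.964571) = 15.4250 km
E7–E6: √((0.1214·111.32)² + (-0.0808·90.73)²) = √(182.634899 + 53.743326) = 15.3746 km
E12–E9: √((0.0179·111.32)² + (0.0350·90.73)²) = √(3.970566 + 10.084118) = 3.7490 km
E12–E15: √((0.1007·111.32)² + (-0.0710·90.73)²) = √(125.662396 + 41.497174) = 12.9290 km
E12–E6: √((0.1233·111.32)² + (-0.0326·90.73)²) = √(188.396378 + 8.748569) = 14.0408 km
E9–E15: √((0.0828·111.32)² + (-0.1060·90.73)²) = √(84.958546 + 92.493998) = 13.3211 km
E9–E6: √((0.1054·111.32)² + (-0.0676·90.73)²) = √(137.666293 + 37.617958) = 13.2395 km
E15–E6: √((0.0226·111.32)² + (0.0384·90.73)²) = √(6.329411 + 12.138479) = 4.2974 km
Closest pair: E7–E9 at 2.1463 km.

E7 and E9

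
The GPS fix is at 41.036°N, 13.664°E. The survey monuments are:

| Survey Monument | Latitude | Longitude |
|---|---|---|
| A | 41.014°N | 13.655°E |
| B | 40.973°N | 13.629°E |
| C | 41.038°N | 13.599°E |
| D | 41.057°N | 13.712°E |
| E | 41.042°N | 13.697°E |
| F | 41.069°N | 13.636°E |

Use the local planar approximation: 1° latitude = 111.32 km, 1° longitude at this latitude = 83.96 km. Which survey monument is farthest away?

Distances from 41.036°N, 13.664°E:
A: 2.563 km
B: 7.604 km
C: 5.462 km
D: 4.659 km
E: 2.850 km
F: 4.361 km
Maximum: B at 7.604 km.

B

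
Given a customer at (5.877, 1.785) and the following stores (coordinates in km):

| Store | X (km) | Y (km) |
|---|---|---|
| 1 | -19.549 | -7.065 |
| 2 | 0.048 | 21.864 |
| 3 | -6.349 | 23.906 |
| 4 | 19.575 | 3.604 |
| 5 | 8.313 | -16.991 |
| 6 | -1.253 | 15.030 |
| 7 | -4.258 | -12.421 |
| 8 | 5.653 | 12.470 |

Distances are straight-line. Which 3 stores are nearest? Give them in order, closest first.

Distances from (5.877, 1.785):
1: √((-25.426)² + (-8.850)²) = √(646.48148 + 78.32250) = 26.922 km
2: √((-5.829)² + (20.079)²) = √(33.97724 + 403.16624) = 20.908 km
3: √((-12.226)² + (22.121)²) = √(149.47508 + 489.33864) = 25.275 km
4: √((13.698)² + (1.819)²) = √(187.63520 + 3.30876) = 13.818 km
5: √((2.436)² + (-18.776)²) = √(5.93410 + 352.53818) = 18.933 km
6: √((-7.130)² + (13.245)²) = √(50.83690 + 175.43002) = 15.042 km
7: √((-10.135)² + (-14.206)²) = √(102.71822 + 201.81044) = 17.451 km
8: √((-0.224)² + (10.685)²) = √(0.05018 + 114.16923) = 10.687 km
Sorted: 8 (10.687 km) < 4 (13.818 km) < 6 (15.042 km) < 7 (17.451 km) < 5 (18.933 km) < …

8, 4, 6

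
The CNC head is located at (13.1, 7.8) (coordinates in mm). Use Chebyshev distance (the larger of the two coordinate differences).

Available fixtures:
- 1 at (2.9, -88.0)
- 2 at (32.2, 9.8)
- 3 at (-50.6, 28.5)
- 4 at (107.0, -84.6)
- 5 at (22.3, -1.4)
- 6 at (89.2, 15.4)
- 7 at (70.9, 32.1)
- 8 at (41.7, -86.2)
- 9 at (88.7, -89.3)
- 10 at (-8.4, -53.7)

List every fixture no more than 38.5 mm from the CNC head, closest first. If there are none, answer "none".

Distances from (13.1, 7.8):
1: 95.8 mm
2: 19.1 mm
3: 63.7 mm
4: 93.9 mm
5: 9.2 mm
6: 76.1 mm
7: 57.8 mm
8: 94.0 mm
9: 97.1 mm
10: 61.5 mm
Threshold 38.5 mm: 5 (9.2 mm), 2 (19.1 mm) are within range.

5, 2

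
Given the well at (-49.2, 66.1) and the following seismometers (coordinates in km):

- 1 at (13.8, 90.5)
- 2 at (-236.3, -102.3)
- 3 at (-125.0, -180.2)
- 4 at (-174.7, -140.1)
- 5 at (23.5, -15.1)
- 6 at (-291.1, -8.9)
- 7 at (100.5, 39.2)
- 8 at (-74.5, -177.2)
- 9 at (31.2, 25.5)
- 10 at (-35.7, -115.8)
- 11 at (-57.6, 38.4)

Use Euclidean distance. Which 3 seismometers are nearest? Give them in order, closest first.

11, 1, 9

Distances from (-49.2, 66.1):
1: 67.6 km
2: 251.7 km
3: 257.7 km
4: 241.4 km
5: 109.0 km
6: 253.3 km
7: 152.1 km
8: 244.6 km
9: 90.1 km
10: 182.4 km
11: 28.9 km
Sorted: 11 (28.9 km) < 1 (67.6 km) < 9 (90.1 km) < 5 (109.0 km) < 7 (152.1 km) < …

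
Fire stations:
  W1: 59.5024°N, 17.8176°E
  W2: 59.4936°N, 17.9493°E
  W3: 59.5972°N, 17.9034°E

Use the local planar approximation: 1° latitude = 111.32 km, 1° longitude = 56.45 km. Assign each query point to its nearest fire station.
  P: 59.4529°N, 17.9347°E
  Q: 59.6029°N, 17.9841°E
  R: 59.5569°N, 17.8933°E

P at 59.4529°N, 17.9347°E:
  W1: 8.6058 km
  W2: 4.6051 km
  W3: 16.1604 km
  → nearest: W2 (4.6051 km)
Q at 59.6029°N, 17.9841°E:
  W1: 14.6118 km
  W2: 12.3248 km
  W3: 4.5995 km
  → nearest: W3 (4.5995 km)
R at 59.5569°N, 17.8933°E:
  W1: 7.4208 km
  W2: 7.7232 km
  W3: 4.5223 km
  → nearest: W3 (4.5223 km)

P→W2; Q→W3; R→W3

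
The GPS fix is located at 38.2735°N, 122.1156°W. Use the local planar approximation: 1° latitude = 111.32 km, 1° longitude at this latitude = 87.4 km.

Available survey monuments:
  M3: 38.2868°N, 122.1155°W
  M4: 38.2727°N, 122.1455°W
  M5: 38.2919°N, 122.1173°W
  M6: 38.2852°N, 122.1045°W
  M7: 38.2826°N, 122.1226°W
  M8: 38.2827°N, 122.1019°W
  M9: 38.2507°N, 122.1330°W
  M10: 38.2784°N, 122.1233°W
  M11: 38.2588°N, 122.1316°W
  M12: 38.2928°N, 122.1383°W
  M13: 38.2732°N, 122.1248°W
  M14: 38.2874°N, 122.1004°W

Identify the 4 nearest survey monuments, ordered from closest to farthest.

Distances from 38.2735°N, 122.1156°W:
M3: √((0.0133·111.32)² + (0.0001·87.4)²) = √(2.192046 + 0.000076) = 1.4806 km
M4: √((-0.0008·111.32)² + (-0.0299·87.4)²) = √(0.007931 + 6.829128) = 2.6148 km
M5: √((0.0184·111.32)² + (-0.0017·87.4)²) = √(4.195484 + 0.022076) = 2.0537 km
M6: √((0.0117·111.32)² + (0.0111·87.4)²) = √(1.696360 + 0.941172) = 1.6240 km
M7: √((0.0091·111.32)² + (-0.0070·87.4)²) = √(1.026193 + 0.374299) = 1.1834 km
M8: √((0.0092·111.32)² + (0.0137·87.4)²) = √(1.048871 + 1.433719) = 1.5756 km
M9: √((-0.0228·111.32)² + (-0.0174·87.4)²) = √(6.441931 + 2.312711) = 2.9588 km
M10: √((0.0049·111.32)² + (-0.0077·87.4)²) = √(0.297535 + 0.452902) = 0.8663 km
M11: √((-0.0147·111.32)² + (-0.0160·87.4)²) = √(2.677818 + 1.955523) = 2.1525 km
M12: √((0.0193·111.32)² + (-0.0227·87.4)²) = √(4.615949 + 3.936177) = 2.9244 km
M13: √((-0.0003·111.32)² + (-0.0092·87.4)²) = √(0.001115 + 0.646545) = 0.8048 km
M14: √((0.0139·111.32)² + (0.0152·87.4)²) = √(2.394286 + 1.764859) = 2.0394 km
Sorted: M13 (0.8048 km) < M10 (0.8663 km) < M7 (1.1834 km) < M3 (1.4806 km) < M8 (1.5756 km) < M6 (1.6240 km) < …

M13, M10, M7, M3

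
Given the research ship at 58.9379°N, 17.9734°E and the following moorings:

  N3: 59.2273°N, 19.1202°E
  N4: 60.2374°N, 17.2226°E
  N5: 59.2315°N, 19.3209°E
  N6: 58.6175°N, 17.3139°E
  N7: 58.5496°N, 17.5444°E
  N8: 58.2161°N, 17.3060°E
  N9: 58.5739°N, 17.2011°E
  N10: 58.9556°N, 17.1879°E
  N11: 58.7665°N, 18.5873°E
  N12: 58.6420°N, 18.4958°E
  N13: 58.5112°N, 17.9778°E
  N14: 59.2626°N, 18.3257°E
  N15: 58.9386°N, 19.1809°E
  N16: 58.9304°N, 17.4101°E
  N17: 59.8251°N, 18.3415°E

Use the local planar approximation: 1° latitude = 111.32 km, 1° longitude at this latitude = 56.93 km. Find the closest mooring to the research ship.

N16

Distances from 58.9379°N, 17.9734°E:
N3: √((0.2894·111.32)² + (1.1468·56.93)²) = √(1037.871171 + 4262.434675) = 72.8032 km
N4: √((1.2995·111.32)² + (-0.7508·56.93)²) = √(20926.613969 + 1826.967810) = 150.8429 km
N5: √((0.2936·111.32)² + (1.3475·56.93)²) = √(1068.214571 + 5884.911219) = 83.3854 km
N6: √((-0.3204·111.32)² + (-0.6595·56.93)²) = √(1272.129753 + 1409.652180) = 51.7859 km
N7: √((-0.3883·111.32)² + (-0.4290·56.93)²) = √(1868.448692 + 596.481464) = 49.6481 km
N8: √((-0.7218·111.32)² + (-0.6674·56.93)²) = √(6456.247204 + 1443.626256) = 88.8812 km
N9: √((-0.3640·111.32)² + (-0.7723·56.93)²) = √(1641.909299 + 1933.100518) = 59.7914 km
N10: √((0.0177·111.32)² + (-0.7855·56.93)²) = √(3.882334 + 1999.745584) = 44.7619 km
N11: √((-0.1714·111.32)² + (0.6139·56.93)²) = √(364.055864 + 1221.455458) = 39.8185 km
N12: √((-0.2959·111.32)² + (0.5224·56.93)²) = √(1085.016458 + 884.481399) = 44.3790 km
N13: √((-0.4267·111.32)² + (0.0044·56.93)²) = √(2256.273180 + 0.062746) = 47.5009 km
N14: √((0.3247·111.32)² + (0.3523·56.93)²) = √(1306.504689 + 402.260745) = 41.3372 km
N15: √((0.0007·111.32)² + (1.2075·56.93)²) = √(0.006072 + 4725.596612) = 68.7430 km
N16: √((-0.0075·111.32)² + (-0.5633·56.93)²) = √(0.697058 + 1028.399531) = 32.0795 km
N17: √((0.8872·111.32)² + (0.3681·56.93)²) = √(9754.150712 + 439.151128) = 100.9619 km
Minimum: N16 at 32.0795 km.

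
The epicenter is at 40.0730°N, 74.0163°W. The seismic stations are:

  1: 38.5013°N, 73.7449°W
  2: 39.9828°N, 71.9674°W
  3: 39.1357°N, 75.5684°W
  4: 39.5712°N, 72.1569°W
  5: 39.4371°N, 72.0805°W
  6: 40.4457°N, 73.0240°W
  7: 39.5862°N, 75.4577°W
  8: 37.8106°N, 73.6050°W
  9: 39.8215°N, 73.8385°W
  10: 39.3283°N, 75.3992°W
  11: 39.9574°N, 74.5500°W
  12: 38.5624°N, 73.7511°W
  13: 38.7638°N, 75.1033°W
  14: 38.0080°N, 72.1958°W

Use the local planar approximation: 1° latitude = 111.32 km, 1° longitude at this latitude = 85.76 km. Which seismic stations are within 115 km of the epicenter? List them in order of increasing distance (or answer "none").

9, 11, 6

Distances from 40.0730°N, 74.0163°W:
1: √((-1.5717·111.32)² + (0.2714·85.76)²) = √(30611.576871 + 541.737914) = 176.5030 km
2: √((-0.0902·111.32)² + (2.0489·85.76)²) = √(100.822966 + 30875.291716) = 176.0003 km
3: √((-0.9373·111.32)² + (-1.5521·85.76)²) = √(10886.884849 + 17717.765221) = 169.1291 km
4: √((-0.5018·111.32)² + (1.8594·85.76)²) = √(3120.381607 + 25428.175369) = 168.9632 km
5: √((-0.6359·111.32)² + (1.9358·85.76)²) = √(5010.995876 + 27560.717258) = 180.4764 km
6: √((0.3727·111.32)² + (0.9923·85.76)²) = √(1721.334134 + 7241.950090) = 94.6746 km
7: √((-0.4868·111.32)² + (-1.4414·85.76)²) = √(2936.618527 + 15280.535710) = 134.9709 km
8: √((-2.2624·111.32)² + (0.4113·85.76)²) = √(63428.607862 + 1244.190737) = 254.3085 km
9: √((-0.2515·111.32)² + (0.1778·85.76)²) = √(783.830889 + 232.505408) = 31.8800 km
10: √((-0.7447·111.32)² + (-1.3829·85.76)²) = √(6872.410663 + 14065.367955) = 144.6989 km
11: √((-0.1156·111.32)² + (-0.5337·85.76)²) = √(165.600660 + 2094.903152) = 47.5448 km
12: √((-1.5106·111.32)² + (0.2652·85.76)²) = √(28277.782909 + 517.269158) = 169.6910 km
13: √((-1.3092·111.32)² + (-1.0870·85.76)²) = √(21240.189573 + 8690.177214) = 173.0040 km
14: √((-2.0650·111.32)² + (1.8205·85.76)²) = √(52842.883426 + 24375.352856) = 277.8817 km
Threshold 115 km: 9 (31.8800 km), 11 (47.5448 km), 6 (94.6746 km) are within range.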